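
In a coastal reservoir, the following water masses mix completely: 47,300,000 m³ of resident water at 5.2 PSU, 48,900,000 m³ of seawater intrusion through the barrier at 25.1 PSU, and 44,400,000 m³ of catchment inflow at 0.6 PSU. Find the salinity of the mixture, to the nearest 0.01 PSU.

Weighted by volume,
salt = 47,300,000×5.2 + 48,900,000×25.1 + 44,400,000×0.6 = 245,960,000 + 1,227,390,000 + 26,640,000 = 1,499,990,000
volume = 47,300,000 + 48,900,000 + 44,400,000 = 140,600,000 m³
S = 1,499,990,000 / 140,600,000 = 10.6685 PSU

10.67 PSU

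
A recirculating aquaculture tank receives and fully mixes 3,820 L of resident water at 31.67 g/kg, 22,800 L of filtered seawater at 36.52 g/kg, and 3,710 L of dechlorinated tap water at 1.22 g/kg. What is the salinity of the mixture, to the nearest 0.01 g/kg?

31.59 g/kg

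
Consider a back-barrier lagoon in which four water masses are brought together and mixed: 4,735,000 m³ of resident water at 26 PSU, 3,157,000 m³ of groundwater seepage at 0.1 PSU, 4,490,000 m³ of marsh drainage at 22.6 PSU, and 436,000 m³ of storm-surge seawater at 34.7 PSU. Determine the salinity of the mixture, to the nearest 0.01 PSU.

18.73 PSU

Mass of salt is conserved:
salt = 4,735,000×26 + 3,157,000×0.1 + 4,490,000×22.6 + 436,000×34.7 = 123,110,000 + 315,700 + 101,474,000 + 15,129,200 = 240,028,900
volume = 4,735,000 + 3,157,000 + 4,490,000 + 436,000 = 12,818,000 m³
S = 240,028,900 / 12,818,000 = 18.7259 PSU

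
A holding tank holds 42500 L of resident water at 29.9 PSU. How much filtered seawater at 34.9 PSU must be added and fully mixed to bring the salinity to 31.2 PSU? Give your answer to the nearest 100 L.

Salt balance: 42,500×29.9 + V×34.9 = (42,500+V)×31.2
1,270,750 + 34.9V = 1,326,000 + 31.2V
55,250 = 3.7V
V = 14,932.43 L

14900 L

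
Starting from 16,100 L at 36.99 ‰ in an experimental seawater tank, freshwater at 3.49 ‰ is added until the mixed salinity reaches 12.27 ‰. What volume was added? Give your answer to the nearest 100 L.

45300 L

Salt balance: 16,100×36.99 + V×3.49 = (16,100+V)×12.27
595,539 + 3.49V = 197,547 + 12.27V
397,992 = 8.78V
V = 45,329.38 L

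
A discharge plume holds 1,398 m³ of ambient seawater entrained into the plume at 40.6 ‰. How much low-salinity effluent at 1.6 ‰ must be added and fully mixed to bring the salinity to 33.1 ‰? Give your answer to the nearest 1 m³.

333 m³

Salt balance: 1,398×40.6 + V×1.6 = (1,398+V)×33.1
56,758.8 + 1.6V = 46,273.8 + 33.1V
10,485 = 31.5V
V = 332.86 m³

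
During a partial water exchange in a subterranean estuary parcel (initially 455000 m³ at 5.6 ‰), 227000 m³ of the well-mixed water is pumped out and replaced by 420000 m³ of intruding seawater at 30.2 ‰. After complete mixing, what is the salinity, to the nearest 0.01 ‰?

21.54 ‰

Remaining after removal: 228,000 m³ at 5.6 ‰ (salt = 1,276,800)
After addition: salt = 1,276,800 + 420,000×30.2 = 13,960,800; volume = 648,000 m³
S = 13,960,800 / 648,000 = 21.5444 ‰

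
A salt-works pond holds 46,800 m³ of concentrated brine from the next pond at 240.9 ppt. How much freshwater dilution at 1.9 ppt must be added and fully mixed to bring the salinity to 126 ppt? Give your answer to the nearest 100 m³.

43300 m³

Salt balance: 46,800×240.9 + V×1.9 = (46,800+V)×126
11,274,120 + 1.9V = 5,896,800 + 126V
5,377,320 = 124.1V
V = 43,330.54 m³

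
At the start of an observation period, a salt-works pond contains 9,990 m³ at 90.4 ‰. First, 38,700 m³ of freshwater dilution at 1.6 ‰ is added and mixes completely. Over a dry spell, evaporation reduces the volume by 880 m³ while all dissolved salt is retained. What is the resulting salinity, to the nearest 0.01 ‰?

20.18 ‰

After mixing: salt = 9,990×90.4 + 38,700×1.6 = 965,016; volume = 48,690 m³
After evaporation: salt unchanged = 965,016; volume = 48,690 − 880 = 47,810 m³
S = 965,016 / 47,810 = 20.1844 ‰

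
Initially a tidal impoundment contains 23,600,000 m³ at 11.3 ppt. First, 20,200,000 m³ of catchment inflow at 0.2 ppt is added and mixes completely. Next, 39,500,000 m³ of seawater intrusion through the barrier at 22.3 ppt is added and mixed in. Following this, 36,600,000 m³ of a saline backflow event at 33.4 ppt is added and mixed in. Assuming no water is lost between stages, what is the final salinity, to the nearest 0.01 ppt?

19.80 ppt

Total salt / total volume:
Initial salt = 23,600,000×11.3 = 266,680,000
After stage 1: salt = 266,680,000 + 20,200,000×0.2 = 270,720,000; volume = 43,800,000 m³; S = 6.181 ppt
After stage 2: salt = 270,720,000 + 39,500,000×22.3 = 1,151,570,000; volume = 83,300,000 m³; S = 13.824 ppt
After stage 3: salt = 1,151,570,000 + 36,600,000×33.4 = 2,374,010,000; volume = 119,900,000 m³
S = 2,374,010,000 / 119,900,000 = 19.7999 ppt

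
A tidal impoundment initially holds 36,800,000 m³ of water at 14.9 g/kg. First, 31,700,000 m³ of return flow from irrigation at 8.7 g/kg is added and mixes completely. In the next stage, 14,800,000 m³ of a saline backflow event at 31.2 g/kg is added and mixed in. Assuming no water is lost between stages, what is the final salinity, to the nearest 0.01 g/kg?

15.44 g/kg

Mass of salt is conserved:
Initial salt = 36,800,000×14.9 = 548,320,000
After stage 1: salt = 548,320,000 + 31,700,000×8.7 = 824,110,000; volume = 68,500,000 m³; S = 12.031 g/kg
After stage 2: salt = 824,110,000 + 14,800,000×31.2 = 1,285,870,000; volume = 83,300,000 m³
S = 1,285,870,000 / 83,300,000 = 15.4366 g/kg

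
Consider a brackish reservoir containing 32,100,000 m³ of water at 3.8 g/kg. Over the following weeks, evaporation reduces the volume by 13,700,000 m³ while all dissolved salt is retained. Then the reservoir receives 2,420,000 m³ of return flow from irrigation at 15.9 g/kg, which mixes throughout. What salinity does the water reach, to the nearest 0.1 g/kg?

After evaporation: salt = 32,100,000×3.8 = 121,980,000; volume = 32,100,000 − 13,700,000 = 18,400,000 m³
After mixing: salt = 121,980,000 + 2,420,000×15.9 = 160,458,000; volume = 18,400,000 + 2,420,000 = 20,820,000 m³
S = 160,458,000 / 20,820,000 = 7.7069 g/kg

7.7 g/kg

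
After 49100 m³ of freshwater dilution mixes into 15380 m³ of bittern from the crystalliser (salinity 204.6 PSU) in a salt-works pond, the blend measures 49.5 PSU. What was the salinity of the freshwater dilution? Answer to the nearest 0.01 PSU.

Salt balance: 15,380×204.6 + 49,100×S = 64,480×49.5
3,146,748 + 49,100·S = 3,191,760
S = (3,191,760 − 3,146,748) / 49,100 = 0.9167 PSU

0.92 PSU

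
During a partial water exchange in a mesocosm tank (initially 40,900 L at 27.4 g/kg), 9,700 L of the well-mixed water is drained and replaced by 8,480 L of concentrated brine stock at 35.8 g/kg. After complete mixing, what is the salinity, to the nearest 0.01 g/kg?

Remaining after removal: 31,200 L at 27.4 g/kg (salt = 854,880)
After addition: salt = 854,880 + 8,480×35.8 = 1,158,464; volume = 39,680 L
S = 1,158,464 / 39,680 = 29.1952 g/kg

29.20 g/kg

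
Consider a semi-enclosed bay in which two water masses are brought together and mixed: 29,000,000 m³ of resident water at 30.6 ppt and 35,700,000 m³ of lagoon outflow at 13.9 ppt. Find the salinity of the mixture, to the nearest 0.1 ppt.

By conservation of dissolved salt,
salt = 29,000,000×30.6 + 35,700,000×13.9 = 887,400,000 + 496,230,000 = 1,383,630,000
volume = 29,000,000 + 35,700,000 = 64,700,000 m³
S = 1,383,630,000 / 64,700,000 = 21.385 ppt

21.4 ppt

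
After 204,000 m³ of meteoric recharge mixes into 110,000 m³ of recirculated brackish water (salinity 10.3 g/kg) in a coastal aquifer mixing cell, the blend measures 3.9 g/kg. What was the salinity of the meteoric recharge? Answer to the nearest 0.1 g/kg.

Salt balance: 110,000×10.3 + 204,000×S = 314,000×3.9
1,133,000 + 204,000·S = 1,224,600
S = (1,224,600 − 1,133,000) / 204,000 = 0.449 g/kg

0.4 g/kg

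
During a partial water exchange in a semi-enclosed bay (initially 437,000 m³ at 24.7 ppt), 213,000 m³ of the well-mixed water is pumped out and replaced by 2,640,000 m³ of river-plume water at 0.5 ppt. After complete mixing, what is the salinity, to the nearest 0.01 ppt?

Remaining after removal: 224,000 m³ at 24.7 ppt (salt = 5,532,800)
After addition: salt = 5,532,800 + 2,640,000×0.5 = 6,852,800; volume = 2,864,000 m³
S = 6,852,800 / 2,864,000 = 2.3927 ppt

2.39 ppt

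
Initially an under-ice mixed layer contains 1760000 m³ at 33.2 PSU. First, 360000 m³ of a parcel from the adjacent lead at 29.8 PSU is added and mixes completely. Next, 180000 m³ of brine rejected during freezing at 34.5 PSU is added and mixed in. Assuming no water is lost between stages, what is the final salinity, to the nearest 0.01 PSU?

32.77 PSU

Weighted by volume,
Initial salt = 1,760,000×33.2 = 58,432,000
After stage 1: salt = 58,432,000 + 360,000×29.8 = 69,160,000; volume = 2,120,000 m³; S = 32.623 PSU
After stage 2: salt = 69,160,000 + 180,000×34.5 = 75,370,000; volume = 2,300,000 m³
S = 75,370,000 / 2,300,000 = 32.7696 PSU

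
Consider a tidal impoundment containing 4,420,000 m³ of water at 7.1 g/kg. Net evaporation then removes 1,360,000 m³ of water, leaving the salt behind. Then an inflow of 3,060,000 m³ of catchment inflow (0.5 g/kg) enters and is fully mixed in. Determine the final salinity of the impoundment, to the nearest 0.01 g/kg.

5.38 g/kg

After evaporation: salt = 4,420,000×7.1 = 31,382,000; volume = 4,420,000 − 1,360,000 = 3,060,000 m³
After mixing: salt = 31,382,000 + 3,060,000×0.5 = 32,912,000; volume = 3,060,000 + 3,060,000 = 6,120,000 m³
S = 32,912,000 / 6,120,000 = 5.3778 g/kg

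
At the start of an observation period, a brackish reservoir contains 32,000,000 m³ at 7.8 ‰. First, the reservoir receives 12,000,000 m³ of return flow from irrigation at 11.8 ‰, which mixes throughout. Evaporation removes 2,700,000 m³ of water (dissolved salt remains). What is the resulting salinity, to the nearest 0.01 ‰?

9.47 ‰

After mixing: salt = 32,000,000×7.8 + 12,000,000×11.8 = 391,200,000; volume = 44,000,000 m³
After evaporation: salt unchanged = 391,200,000; volume = 44,000,000 − 2,700,000 = 41,300,000 m³
S = 391,200,000 / 41,300,000 = 9.4722 ‰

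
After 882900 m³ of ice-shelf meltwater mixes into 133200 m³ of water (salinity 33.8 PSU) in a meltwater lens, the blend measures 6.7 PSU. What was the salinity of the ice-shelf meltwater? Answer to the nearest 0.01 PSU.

2.61 PSU

Salt balance: 133,200×33.8 + 882,900×S = 1,016,100×6.7
4,502,160 + 882,900·S = 6,807,870
S = (6,807,870 − 4,502,160) / 882,900 = 2.6115 PSU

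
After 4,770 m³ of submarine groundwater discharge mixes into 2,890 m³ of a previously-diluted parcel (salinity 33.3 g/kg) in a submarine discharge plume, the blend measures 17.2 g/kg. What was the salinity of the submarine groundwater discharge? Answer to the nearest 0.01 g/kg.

Salt balance: 2,890×33.3 + 4,770×S = 7,660×17.2
96,237 + 4,770·S = 131,752
S = (131,752 − 96,237) / 4,770 = 7.4455 g/kg

7.45 g/kg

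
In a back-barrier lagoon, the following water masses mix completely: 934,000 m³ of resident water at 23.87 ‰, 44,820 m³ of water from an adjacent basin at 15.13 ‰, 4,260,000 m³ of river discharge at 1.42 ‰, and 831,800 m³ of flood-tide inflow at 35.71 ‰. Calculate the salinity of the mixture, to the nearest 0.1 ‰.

9.7 ‰

By conservation of dissolved salt,
salt = 934,000×23.87 + 44,820×15.13 + 4,260,000×1.42 + 831,800×35.71 = 22,294,580 + 678,126.6 + 6,049,200 + 29,703,578 = 58,725,484.6
volume = 934,000 + 44,820 + 4,260,000 + 831,800 = 6,070,620 m³
S = 58,725,484.6 / 6,070,620 = 9.674 ‰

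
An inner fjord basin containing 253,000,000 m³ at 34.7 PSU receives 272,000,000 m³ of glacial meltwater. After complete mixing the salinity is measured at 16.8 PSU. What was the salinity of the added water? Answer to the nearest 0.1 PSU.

Salt balance: 253,000,000×34.7 + 272,000,000×S = 525,000,000×16.8
8,779,100,000 + 272,000,000·S = 8,820,000,000
S = (8,820,000,000 − 8,779,100,000) / 272,000,000 = 0.1504 PSU

0.2 PSU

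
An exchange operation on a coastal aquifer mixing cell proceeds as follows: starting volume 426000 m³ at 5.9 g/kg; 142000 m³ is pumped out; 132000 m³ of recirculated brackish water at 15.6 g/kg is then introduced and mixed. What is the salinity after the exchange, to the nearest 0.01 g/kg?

Remaining after removal: 284,000 m³ at 5.9 g/kg (salt = 1,675,600)
After addition: salt = 1,675,600 + 132,000×15.6 = 3,734,800; volume = 416,000 m³
S = 3,734,800 / 416,000 = 8.9779 g/kg

8.98 g/kg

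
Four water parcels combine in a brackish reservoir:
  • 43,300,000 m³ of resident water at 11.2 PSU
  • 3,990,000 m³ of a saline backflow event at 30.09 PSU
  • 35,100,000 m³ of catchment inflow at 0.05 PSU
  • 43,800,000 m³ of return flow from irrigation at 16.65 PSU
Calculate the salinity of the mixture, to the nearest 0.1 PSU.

Total salt / total volume:
salt = 43,300,000×11.2 + 3,990,000×30.09 + 35,100,000×0.05 + 43,800,000×16.65 = 484,960,000 + 120,059,100 + 1,755,000 + 729,270,000 = 1,336,044,100
volume = 43,300,000 + 3,990,000 + 35,100,000 + 43,800,000 = 126,190,000 m³
S = 1,336,044,100 / 126,190,000 = 10.588 PSU

10.6 PSU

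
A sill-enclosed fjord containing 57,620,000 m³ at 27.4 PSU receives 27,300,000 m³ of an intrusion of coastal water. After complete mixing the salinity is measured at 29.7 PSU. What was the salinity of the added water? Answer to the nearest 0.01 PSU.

34.55 PSU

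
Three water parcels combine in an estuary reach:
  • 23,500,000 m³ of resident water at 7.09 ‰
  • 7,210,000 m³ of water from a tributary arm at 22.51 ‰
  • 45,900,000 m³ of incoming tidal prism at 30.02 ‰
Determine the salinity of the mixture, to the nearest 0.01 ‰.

22.28 ‰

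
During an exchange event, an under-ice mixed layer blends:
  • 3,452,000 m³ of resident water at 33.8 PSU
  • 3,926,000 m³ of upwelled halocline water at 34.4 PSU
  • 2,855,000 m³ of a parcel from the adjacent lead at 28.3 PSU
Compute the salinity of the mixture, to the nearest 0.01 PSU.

32.50 PSU

Mass of salt is conserved:
salt = 3,452,000×33.8 + 3,926,000×34.4 + 2,855,000×28.3 = 116,677,600 + 135,054,400 + 80,796,500 = 332,528,500
volume = 3,452,000 + 3,926,000 + 2,855,000 = 10,233,000 m³
S = 332,528,500 / 10,233,000 = 32.4957 PSU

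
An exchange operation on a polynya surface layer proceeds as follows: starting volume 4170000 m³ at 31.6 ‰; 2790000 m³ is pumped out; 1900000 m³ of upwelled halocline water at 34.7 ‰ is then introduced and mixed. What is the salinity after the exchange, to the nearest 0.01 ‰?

Remaining after removal: 1,380,000 m³ at 31.6 ‰ (salt = 43,608,000)
After addition: salt = 43,608,000 + 1,900,000×34.7 = 109,538,000; volume = 3,280,000 m³
S = 109,538,000 / 3,280,000 = 33.3957 ‰

33.40 ‰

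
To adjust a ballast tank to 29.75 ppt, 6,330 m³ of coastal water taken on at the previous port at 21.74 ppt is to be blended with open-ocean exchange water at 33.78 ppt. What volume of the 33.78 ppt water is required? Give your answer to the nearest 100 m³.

Salt balance: 6,330×21.74 + V×33.78 = (6,330+V)×29.75
137,614.2 + 33.78V = 188,317.5 + 29.75V
50,703.3 = 4.03V
V = 12,581.46 m³

12600 m³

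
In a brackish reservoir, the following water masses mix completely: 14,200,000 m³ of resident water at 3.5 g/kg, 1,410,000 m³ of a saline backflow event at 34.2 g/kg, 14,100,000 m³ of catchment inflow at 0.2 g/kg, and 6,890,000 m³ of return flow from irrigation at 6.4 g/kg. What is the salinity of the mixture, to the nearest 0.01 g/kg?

Total salt / total volume:
salt = 14,200,000×3.5 + 1,410,000×34.2 + 14,100,000×0.2 + 6,890,000×6.4 = 49,700,000 + 48,222,000 + 2,820,000 + 44,096,000 = 144,838,000
volume = 14,200,000 + 1,410,000 + 14,100,000 + 6,890,000 = 36,600,000 m³
S = 144,838,000 / 36,600,000 = 3.9573 g/kg

3.96 g/kg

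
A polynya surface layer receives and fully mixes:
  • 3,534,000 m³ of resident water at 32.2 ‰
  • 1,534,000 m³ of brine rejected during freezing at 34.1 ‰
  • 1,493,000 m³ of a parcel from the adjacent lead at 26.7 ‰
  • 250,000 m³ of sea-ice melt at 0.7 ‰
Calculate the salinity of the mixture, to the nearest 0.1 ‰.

30.3 ‰

Weighted by volume,
salt = 3,534,000×32.2 + 1,534,000×34.1 + 1,493,000×26.7 + 250,000×0.7 = 113,794,800 + 52,309,400 + 39,863,100 + 175,000 = 206,142,300
volume = 3,534,000 + 1,534,000 + 1,493,000 + 250,000 = 6,811,000 m³
S = 206,142,300 / 6,811,000 = 30.266 ‰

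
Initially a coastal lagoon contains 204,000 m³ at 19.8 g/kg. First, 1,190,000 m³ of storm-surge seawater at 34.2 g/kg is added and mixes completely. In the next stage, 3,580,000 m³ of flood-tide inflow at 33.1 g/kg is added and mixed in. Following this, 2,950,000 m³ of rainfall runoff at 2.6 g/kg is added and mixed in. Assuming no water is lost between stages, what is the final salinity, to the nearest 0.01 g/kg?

21.57 g/kg

Total salt / total volume:
Initial salt = 204,000×19.8 = 4,039,200
After stage 1: salt = 4,039,200 + 1,190,000×34.2 = 44,737,200; volume = 1,394,000 m³; S = 32.093 g/kg
After stage 2: salt = 44,737,200 + 3,580,000×33.1 = 163,235,200; volume = 4,974,000 m³; S = 32.818 g/kg
After stage 3: salt = 163,235,200 + 2,950,000×2.6 = 170,905,200; volume = 7,924,000 m³
S = 170,905,200 / 7,924,000 = 21.568 g/kg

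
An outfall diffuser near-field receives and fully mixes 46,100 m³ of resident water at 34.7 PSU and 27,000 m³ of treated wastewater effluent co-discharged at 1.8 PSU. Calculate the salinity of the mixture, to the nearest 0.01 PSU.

22.55 PSU

Total salt / total volume:
salt = 46,100×34.7 + 27,000×1.8 = 1,599,670 + 48,600 = 1,648,270
volume = 46,100 + 27,000 = 73,100 m³
S = 1,648,270 / 73,100 = 22.5482 PSU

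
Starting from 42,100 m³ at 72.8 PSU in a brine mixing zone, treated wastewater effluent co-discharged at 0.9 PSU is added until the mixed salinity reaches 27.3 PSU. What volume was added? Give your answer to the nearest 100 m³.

Salt balance: 42,100×72.8 + V×0.9 = (42,100+V)×27.3
3,064,880 + 0.9V = 1,149,330 + 27.3V
1,915,550 = 26.4V
V = 72,558.71 m³

72600 m³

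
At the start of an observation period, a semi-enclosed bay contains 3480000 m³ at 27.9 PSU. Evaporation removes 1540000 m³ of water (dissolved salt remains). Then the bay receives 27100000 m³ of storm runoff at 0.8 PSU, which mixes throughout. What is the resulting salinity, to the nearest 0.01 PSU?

4.09 PSU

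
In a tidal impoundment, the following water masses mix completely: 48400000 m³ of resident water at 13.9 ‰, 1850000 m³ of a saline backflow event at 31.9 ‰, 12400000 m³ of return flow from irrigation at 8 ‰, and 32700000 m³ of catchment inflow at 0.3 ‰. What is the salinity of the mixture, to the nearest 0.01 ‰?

8.82 ‰

Weighted by volume,
salt = 48,400,000×13.9 + 1,850,000×31.9 + 12,400,000×8 + 32,700,000×0.3 = 672,760,000 + 59,015,000 + 99,200,000 + 9,810,000 = 840,785,000
volume = 48,400,000 + 1,850,000 + 12,400,000 + 32,700,000 = 95,350,000 m³
S = 840,785,000 / 95,350,000 = 8.8179 ‰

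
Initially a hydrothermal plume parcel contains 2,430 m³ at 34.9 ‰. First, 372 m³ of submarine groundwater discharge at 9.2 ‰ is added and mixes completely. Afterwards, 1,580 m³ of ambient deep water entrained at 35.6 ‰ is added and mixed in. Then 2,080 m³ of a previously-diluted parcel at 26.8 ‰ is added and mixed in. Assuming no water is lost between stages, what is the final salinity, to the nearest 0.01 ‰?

Weighted by volume,
Initial salt = 2,430×34.9 = 84,807
After stage 1: salt = 84,807 + 372×9.2 = 88,229.4; volume = 2,802 m³; S = 31.488 ‰
After stage 2: salt = 88,229.4 + 1,580×35.6 = 144,477.4; volume = 4,382 m³; S = 32.971 ‰
After stage 3: salt = 144,477.4 + 2,080×26.8 = 200,221.4; volume = 6,462 m³
S = 200,221.4 / 6,462 = 30.9844 ‰

30.98 ‰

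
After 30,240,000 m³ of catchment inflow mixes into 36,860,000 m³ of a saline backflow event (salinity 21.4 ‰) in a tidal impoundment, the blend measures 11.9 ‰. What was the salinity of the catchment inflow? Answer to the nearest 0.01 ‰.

0.32 ‰

Salt balance: 36,860,000×21.4 + 30,240,000×S = 67,100,000×11.9
788,804,000 + 30,240,000·S = 798,490,000
S = (798,490,000 − 788,804,000) / 30,240,000 = 0.3203 ‰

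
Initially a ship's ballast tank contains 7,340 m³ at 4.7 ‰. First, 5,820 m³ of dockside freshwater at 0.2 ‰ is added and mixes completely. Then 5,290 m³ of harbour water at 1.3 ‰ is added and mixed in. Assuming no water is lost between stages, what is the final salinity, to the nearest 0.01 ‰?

2.31 ‰

Salt balance:
Initial salt = 7,340×4.7 = 34,498
After stage 1: salt = 34,498 + 5,820×0.2 = 35,662; volume = 13,160 m³; S = 2.71 ‰
After stage 2: salt = 35,662 + 5,290×1.3 = 42,539; volume = 18,450 m³
S = 42,539 / 18,450 = 2.3056 ‰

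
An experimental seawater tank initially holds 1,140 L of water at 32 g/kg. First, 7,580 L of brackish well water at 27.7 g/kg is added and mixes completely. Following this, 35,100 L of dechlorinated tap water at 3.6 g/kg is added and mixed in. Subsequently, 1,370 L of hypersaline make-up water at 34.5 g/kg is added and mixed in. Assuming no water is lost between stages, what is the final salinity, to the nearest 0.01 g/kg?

9.30 g/kg

Mass of salt is conserved:
Initial salt = 1,140×32 = 36,480
After stage 1: salt = 36,480 + 7,580×27.7 = 246,446; volume = 8,720 L; S = 28.262 g/kg
After stage 2: salt = 246,446 + 35,100×3.6 = 372,806; volume = 43,820 L; S = 8.508 g/kg
After stage 3: salt = 372,806 + 1,370×34.5 = 420,071; volume = 45,190 L
S = 420,071 / 45,190 = 9.2957 g/kg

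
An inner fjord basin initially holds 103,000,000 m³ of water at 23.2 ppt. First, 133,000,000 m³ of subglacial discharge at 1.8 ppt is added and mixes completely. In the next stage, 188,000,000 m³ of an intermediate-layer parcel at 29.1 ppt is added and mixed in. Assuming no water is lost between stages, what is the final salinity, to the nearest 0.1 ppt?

19.1 ppt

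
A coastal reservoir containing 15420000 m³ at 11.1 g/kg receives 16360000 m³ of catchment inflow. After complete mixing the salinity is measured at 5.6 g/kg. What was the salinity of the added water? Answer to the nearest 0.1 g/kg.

0.4 g/kg

Salt balance: 15,420,000×11.1 + 16,360,000×S = 31,780,000×5.6
171,162,000 + 16,360,000·S = 177,968,000
S = (177,968,000 − 171,162,000) / 16,360,000 = 0.416 g/kg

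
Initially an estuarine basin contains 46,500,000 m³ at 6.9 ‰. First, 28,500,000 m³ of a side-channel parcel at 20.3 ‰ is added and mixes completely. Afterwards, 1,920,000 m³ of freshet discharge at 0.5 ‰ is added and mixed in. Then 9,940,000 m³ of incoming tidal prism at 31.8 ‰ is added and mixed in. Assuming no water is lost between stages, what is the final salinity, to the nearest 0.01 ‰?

14.00 ‰

Mass of salt is conserved:
Initial salt = 46,500,000×6.9 = 320,850,000
After stage 1: salt = 320,850,000 + 28,500,000×20.3 = 899,400,000; volume = 75,000,000 m³; S = 11.992 ‰
After stage 2: salt = 899,400,000 + 1,920,000×0.5 = 900,360,000; volume = 76,920,000 m³; S = 11.705 ‰
After stage 3: salt = 900,360,000 + 9,940,000×31.8 = 1,216,452,000; volume = 86,860,000 m³
S = 1,216,452,000 / 86,860,000 = 14.0047 ‰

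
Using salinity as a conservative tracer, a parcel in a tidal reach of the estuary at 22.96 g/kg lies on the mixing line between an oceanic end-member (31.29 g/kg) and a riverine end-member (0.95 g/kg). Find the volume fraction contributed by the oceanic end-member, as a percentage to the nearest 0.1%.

Let g be the oceanic fraction. Salt balance per unit volume:
g×31.29 + (1−g)×0.95 = 22.96
g = (22.96 − 0.95) / (31.29 − 0.95) = 22.01/30.34 = 0.7254

72.5%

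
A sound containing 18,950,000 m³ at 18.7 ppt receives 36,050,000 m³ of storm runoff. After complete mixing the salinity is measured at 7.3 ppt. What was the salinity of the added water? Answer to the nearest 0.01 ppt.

Salt balance: 18,950,000×18.7 + 36,050,000×S = 55,000,000×7.3
354,365,000 + 36,050,000·S = 401,500,000
S = (401,500,000 − 354,365,000) / 36,050,000 = 1.3075 ppt

1.31 ppt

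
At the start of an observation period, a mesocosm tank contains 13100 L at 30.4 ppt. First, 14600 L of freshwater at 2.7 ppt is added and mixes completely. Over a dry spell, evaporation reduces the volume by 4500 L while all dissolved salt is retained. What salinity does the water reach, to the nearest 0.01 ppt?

18.86 ppt

After mixing: salt = 13,100×30.4 + 14,600×2.7 = 437,660; volume = 27,700 L
After evaporation: salt unchanged = 437,660; volume = 27,700 − 4,500 = 23,200 L
S = 437,660 / 23,200 = 18.8647 ppt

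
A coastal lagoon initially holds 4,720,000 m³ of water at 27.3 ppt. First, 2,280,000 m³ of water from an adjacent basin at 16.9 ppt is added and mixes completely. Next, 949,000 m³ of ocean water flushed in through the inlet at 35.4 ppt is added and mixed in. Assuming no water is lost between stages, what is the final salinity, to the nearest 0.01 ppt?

Mass of salt is conserved:
Initial salt = 4,720,000×27.3 = 128,856,000
After stage 1: salt = 128,856,000 + 2,280,000×16.9 = 167,388,000; volume = 7,000,000 m³; S = 23.913 ppt
After stage 2: salt = 167,388,000 + 949,000×35.4 = 200,982,600; volume = 7,949,000 m³
S = 200,982,600 / 7,949,000 = 25.284 ppt

25.28 ppt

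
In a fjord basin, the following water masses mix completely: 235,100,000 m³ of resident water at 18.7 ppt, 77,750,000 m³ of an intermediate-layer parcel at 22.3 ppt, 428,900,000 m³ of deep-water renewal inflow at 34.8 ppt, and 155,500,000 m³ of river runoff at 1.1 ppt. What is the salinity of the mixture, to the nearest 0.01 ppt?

23.66 ppt

Total salt / total volume:
salt = 235,100,000×18.7 + 77,750,000×22.3 + 428,900,000×34.8 + 155,500,000×1.1 = 4,396,370,000 + 1,733,825,000 + 14,925,720,000 + 171,050,000 = 21,226,965,000
volume = 235,100,000 + 77,750,000 + 428,900,000 + 155,500,000 = 897,250,000 m³
S = 21,226,965,000 / 897,250,000 = 23.6578 ppt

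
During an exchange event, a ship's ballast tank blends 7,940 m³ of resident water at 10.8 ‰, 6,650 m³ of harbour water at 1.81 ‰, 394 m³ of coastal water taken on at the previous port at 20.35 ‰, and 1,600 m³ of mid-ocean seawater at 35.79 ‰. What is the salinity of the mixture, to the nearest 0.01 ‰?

9.83 ‰

By conservation of dissolved salt,
salt = 7,940×10.8 + 6,650×1.81 + 394×20.35 + 1,600×35.79 = 85,752 + 12,036.5 + 8,017.9 + 57,264 = 163,070.4
volume = 7,940 + 6,650 + 394 + 1,600 = 16,584 m³
S = 163,070.4 / 16,584 = 9.833 ‰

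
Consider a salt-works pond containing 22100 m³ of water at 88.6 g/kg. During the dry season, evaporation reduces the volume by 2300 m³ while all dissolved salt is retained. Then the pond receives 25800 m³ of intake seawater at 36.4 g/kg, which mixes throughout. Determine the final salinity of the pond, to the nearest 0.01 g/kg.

After evaporation: salt = 22,100×88.6 = 1,958,060; volume = 22,100 − 2,300 = 19,800 m³
After mixing: salt = 1,958,060 + 25,800×36.4 = 2,897,180; volume = 19,800 + 25,800 = 45,600 m³
S = 2,897,180 / 45,600 = 63.5346 g/kg

63.53 g/kg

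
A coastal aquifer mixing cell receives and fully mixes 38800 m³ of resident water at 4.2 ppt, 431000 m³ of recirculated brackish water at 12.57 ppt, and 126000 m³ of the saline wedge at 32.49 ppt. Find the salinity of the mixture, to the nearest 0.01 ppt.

16.24 ppt

By conservation of dissolved salt,
salt = 38,800×4.2 + 431,000×12.57 + 126,000×32.49 = 162,960 + 5,417,670 + 4,093,740 = 9,674,370
volume = 38,800 + 431,000 + 126,000 = 595,800 m³
S = 9,674,370 / 595,800 = 16.2376 ppt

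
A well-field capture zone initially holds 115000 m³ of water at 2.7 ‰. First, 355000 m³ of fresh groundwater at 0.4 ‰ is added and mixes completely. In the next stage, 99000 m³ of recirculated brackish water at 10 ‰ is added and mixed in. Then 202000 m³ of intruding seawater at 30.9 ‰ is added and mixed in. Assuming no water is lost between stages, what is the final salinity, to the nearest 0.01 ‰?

9.97 ‰

Conserving salt mass:
Initial salt = 115,000×2.7 = 310,500
After stage 1: salt = 310,500 + 355,000×0.4 = 452,500; volume = 470,000 m³; S = 0.963 ‰
After stage 2: salt = 452,500 + 99,000×10 = 1,442,500; volume = 569,000 m³; S = 2.535 ‰
After stage 3: salt = 1,442,500 + 202,000×30.9 = 7,684,300; volume = 771,000 m³
S = 7,684,300 / 771,000 = 9.9667 ‰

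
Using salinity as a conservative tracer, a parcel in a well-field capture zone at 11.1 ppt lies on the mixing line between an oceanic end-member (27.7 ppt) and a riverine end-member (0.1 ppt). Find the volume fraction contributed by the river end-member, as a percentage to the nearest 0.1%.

Let f be the freshwater fraction. Salt balance per unit volume:
f×0.1 + (1−f)×27.7 = 11.1
f = (27.7 − 11.1) / (27.7 − 0.1) = 16.6/27.6 = 0.6014

60.1%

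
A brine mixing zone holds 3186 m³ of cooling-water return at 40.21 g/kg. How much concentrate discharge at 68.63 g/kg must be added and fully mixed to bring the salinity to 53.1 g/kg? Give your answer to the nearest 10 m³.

Salt balance: 3,186×40.21 + V×68.63 = (3,186+V)×53.1
128,109.06 + 68.63V = 169,176.6 + 53.1V
41,067.54 = 15.53V
V = 2,644.4 m³

2640 m³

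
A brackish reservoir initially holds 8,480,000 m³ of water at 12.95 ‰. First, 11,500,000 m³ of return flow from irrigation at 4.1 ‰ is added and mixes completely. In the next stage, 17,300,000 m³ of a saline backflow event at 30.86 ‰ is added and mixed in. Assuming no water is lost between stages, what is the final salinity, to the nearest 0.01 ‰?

By conservation of dissolved salt,
Initial salt = 8,480,000×12.95 = 109,816,000
After stage 1: salt = 109,816,000 + 11,500,000×4.1 = 156,966,000; volume = 19,980,000 m³; S = 7.856 ‰
After stage 2: salt = 156,966,000 + 17,300,000×30.86 = 690,844,000; volume = 37,280,000 m³
S = 690,844,000 / 37,280,000 = 18.5312 ‰

18.53 ‰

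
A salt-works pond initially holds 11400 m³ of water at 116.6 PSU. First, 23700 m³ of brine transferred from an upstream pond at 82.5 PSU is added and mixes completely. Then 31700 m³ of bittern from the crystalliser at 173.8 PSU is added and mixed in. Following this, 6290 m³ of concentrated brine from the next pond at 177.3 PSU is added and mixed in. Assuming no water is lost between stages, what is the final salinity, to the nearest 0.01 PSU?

135.57 PSU

Total salt / total volume:
Initial salt = 11,400×116.6 = 1,329,240
After stage 1: salt = 1,329,240 + 23,700×82.5 = 3,284,490; volume = 35,100 m³; S = 93.575 PSU
After stage 2: salt = 3,284,490 + 31,700×173.8 = 8,793,950; volume = 66,800 m³; S = 131.646 PSU
After stage 3: salt = 8,793,950 + 6,290×177.3 = 9,909,167; volume = 73,090 m³
S = 9,909,167 / 73,090 = 135.5749 PSU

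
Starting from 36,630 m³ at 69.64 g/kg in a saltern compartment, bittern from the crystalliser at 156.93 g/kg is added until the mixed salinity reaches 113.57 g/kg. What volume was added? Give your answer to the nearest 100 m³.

Salt balance: 36,630×69.64 + V×156.93 = (36,630+V)×113.57
2,550,913.2 + 156.93V = 4,160,069.1 + 113.57V
1,609,155.9 = 43.36V
V = 37,111.53 m³

37100 m³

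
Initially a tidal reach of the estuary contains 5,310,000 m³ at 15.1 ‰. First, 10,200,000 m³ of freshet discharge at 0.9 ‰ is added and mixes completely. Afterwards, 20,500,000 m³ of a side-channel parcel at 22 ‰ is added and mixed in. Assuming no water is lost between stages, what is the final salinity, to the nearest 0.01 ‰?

15.01 ‰

Conserving salt mass:
Initial salt = 5,310,000×15.1 = 80,181,000
After stage 1: salt = 80,181,000 + 10,200,000×0.9 = 89,361,000; volume = 15,510,000 m³; S = 5.762 ‰
After stage 2: salt = 89,361,000 + 20,500,000×22 = 540,361,000; volume = 36,010,000 m³
S = 540,361,000 / 36,010,000 = 15.0059 ‰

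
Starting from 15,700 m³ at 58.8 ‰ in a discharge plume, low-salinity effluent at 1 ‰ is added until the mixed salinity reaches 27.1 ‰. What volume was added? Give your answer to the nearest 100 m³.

19100 m³

Salt balance: 15,700×58.8 + V×1 = (15,700+V)×27.1
923,160 + 1V = 425,470 + 27.1V
497,690 = 26.1V
V = 19,068.58 m³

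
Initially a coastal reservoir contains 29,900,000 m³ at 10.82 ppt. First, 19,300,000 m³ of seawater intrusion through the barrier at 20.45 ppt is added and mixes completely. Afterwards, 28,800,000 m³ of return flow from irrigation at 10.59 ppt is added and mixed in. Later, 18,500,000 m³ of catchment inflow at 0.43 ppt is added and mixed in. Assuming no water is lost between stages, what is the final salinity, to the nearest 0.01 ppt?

Total salt / total volume:
Initial salt = 29,900,000×10.82 = 323,518,000
After stage 1: salt = 323,518,000 + 19,300,000×20.45 = 718,203,000; volume = 49,200,000 m³; S = 14.598 ppt
After stage 2: salt = 718,203,000 + 28,800,000×10.59 = 1,023,195,000; volume = 78,000,000 m³; S = 13.118 ppt
After stage 3: salt = 1,023,195,000 + 18,500,000×0.43 = 1,031,150,000; volume = 96,500,000 m³
S = 1,031,150,000 / 96,500,000 = 10.6855 ppt

10.69 ppt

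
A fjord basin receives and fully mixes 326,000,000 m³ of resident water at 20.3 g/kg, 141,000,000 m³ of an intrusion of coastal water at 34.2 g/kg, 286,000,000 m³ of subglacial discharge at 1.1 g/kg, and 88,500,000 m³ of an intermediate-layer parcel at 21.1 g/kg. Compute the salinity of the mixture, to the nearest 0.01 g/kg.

16.19 g/kg

Mass of salt is conserved:
salt = 326,000,000×20.3 + 141,000,000×34.2 + 286,000,000×1.1 + 88,500,000×21.1 = 6,617,800,000 + 4,822,200,000 + 314,600,000 + 1,867,350,000 = 13,621,950,000
volume = 326,000,000 + 141,000,000 + 286,000,000 + 88,500,000 = 841,500,000 m³
S = 13,621,950,000 / 841,500,000 = 16.1877 g/kg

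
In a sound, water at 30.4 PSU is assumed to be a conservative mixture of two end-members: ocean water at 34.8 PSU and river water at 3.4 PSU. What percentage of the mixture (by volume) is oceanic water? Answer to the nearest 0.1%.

86.0%

Let g be the oceanic fraction. Salt balance per unit volume:
g×34.8 + (1−g)×3.4 = 30.4
g = (30.4 − 3.4) / (34.8 − 3.4) = 27/31.4 = 0.8599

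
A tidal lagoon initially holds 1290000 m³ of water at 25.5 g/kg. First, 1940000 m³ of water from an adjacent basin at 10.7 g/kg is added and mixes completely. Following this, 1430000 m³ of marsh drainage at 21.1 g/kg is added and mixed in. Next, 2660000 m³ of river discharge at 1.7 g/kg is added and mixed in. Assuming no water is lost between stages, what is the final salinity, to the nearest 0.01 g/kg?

Conserving salt mass:
Initial salt = 1,290,000×25.5 = 32,895,000
After stage 1: salt = 32,895,000 + 1,940,000×10.7 = 53,653,000; volume = 3,230,000 m³; S = 16.611 g/kg
After stage 2: salt = 53,653,000 + 1,430,000×21.1 = 83,826,000; volume = 4,660,000 m³; S = 17.988 g/kg
After stage 3: salt = 83,826,000 + 2,660,000×1.7 = 88,348,000; volume = 7,320,000 m³
S = 88,348,000 / 7,320,000 = 12.0694 g/kg

12.07 g/kg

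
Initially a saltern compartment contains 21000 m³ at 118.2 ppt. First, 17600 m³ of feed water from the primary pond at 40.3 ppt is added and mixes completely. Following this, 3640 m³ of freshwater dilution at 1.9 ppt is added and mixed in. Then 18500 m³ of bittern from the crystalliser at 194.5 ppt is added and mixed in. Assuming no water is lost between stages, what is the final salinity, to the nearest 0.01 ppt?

111.90 ppt

Total salt / total volume:
Initial salt = 21,000×118.2 = 2,482,200
After stage 1: salt = 2,482,200 + 17,600×40.3 = 3,191,480; volume = 38,600 m³; S = 82.681 ppt
After stage 2: salt = 3,191,480 + 3,640×1.9 = 3,198,396; volume = 42,240 m³; S = 75.72 ppt
After stage 3: salt = 3,198,396 + 18,500×194.5 = 6,796,646; volume = 60,740 m³
S = 6,796,646 / 60,740 = 111.8974 ppt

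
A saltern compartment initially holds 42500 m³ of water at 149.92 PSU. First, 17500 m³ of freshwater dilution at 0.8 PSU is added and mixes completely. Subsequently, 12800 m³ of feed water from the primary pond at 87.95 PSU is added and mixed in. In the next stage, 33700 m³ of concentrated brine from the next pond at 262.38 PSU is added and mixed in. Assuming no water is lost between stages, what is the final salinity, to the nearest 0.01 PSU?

153.55 PSU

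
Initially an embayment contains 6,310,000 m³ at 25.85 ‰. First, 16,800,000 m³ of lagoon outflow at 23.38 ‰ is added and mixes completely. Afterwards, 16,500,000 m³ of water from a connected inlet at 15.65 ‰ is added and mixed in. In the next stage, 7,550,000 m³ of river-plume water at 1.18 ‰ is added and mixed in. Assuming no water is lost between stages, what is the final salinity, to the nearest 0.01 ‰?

17.45 ‰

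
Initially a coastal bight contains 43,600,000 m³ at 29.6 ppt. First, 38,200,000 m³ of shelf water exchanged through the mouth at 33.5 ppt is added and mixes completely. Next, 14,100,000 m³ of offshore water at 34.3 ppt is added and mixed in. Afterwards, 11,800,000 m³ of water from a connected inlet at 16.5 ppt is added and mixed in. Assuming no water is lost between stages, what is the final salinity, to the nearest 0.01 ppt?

30.16 ppt

Conserving salt mass:
Initial salt = 43,600,000×29.6 = 1,290,560,000
After stage 1: salt = 1,290,560,000 + 38,200,000×33.5 = 2,570,260,000; volume = 81,800,000 m³; S = 31.421 ppt
After stage 2: salt = 2,570,260,000 + 14,100,000×34.3 = 3,053,890,000; volume = 95,900,000 m³; S = 31.845 ppt
After stage 3: salt = 3,053,890,000 + 11,800,000×16.5 = 3,248,590,000; volume = 107,700,000 m³
S = 3,248,590,000 / 107,700,000 = 30.1633 ppt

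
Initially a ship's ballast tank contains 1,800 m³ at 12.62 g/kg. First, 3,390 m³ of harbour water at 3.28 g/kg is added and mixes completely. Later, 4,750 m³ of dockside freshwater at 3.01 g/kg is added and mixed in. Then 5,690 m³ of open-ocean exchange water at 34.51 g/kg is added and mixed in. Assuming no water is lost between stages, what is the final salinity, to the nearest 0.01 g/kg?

15.64 g/kg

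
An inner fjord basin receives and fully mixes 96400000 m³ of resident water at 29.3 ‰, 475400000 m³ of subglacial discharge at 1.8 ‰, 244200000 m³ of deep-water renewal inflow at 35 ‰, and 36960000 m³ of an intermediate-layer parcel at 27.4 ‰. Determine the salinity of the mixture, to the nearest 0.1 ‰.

Weighted by volume,
salt = 96,400,000×29.3 + 475,400,000×1.8 + 244,200,000×35 + 36,960,000×27.4 = 2,824,520,000 + 855,720,000 + 8,547,000,000 + 1,012,704,000 = 13,239,944,000
volume = 96,400,000 + 475,400,000 + 244,200,000 + 36,960,000 = 852,960,000 m³
S = 13,239,944,000 / 852,960,000 = 15.522 ‰

15.5 ‰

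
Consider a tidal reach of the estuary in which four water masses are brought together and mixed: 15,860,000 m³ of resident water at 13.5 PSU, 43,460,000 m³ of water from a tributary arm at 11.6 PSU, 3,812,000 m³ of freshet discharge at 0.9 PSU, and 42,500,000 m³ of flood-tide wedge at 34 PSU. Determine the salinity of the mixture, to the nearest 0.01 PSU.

20.51 PSU

Weighted by volume,
salt = 15,860,000×13.5 + 43,460,000×11.6 + 3,812,000×0.9 + 42,500,000×34 = 214,110,000 + 504,136,000 + 3,430,800 + 1,445,000,000 = 2,166,676,800
volume = 15,860,000 + 43,460,000 + 3,812,000 + 42,500,000 = 105,632,000 m³
S = 2,166,676,800 / 105,632,000 = 20.5116 PSU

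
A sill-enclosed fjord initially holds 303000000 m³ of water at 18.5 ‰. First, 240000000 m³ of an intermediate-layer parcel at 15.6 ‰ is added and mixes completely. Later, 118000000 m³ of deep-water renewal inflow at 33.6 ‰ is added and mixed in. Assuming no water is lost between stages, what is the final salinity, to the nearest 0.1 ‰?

Conserving salt mass:
Initial salt = 303,000,000×18.5 = 5,605,500,000
After stage 1: salt = 5,605,500,000 + 240,000,000×15.6 = 9,349,500,000; volume = 543,000,000 m³; S = 17.218 ‰
After stage 2: salt = 9,349,500,000 + 118,000,000×33.6 = 13,314,300,000; volume = 661,000,000 m³
S = 13,314,300,000 / 661,000,000 = 20.1427 ‰

20.1 ‰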